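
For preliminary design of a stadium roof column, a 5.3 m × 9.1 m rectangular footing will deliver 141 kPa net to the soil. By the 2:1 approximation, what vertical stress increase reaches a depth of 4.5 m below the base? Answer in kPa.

Δσ_z ≈ 51 kPa

By the 2:1 method the load spreads at 1 horizontal : 2 vertical, so at depth z the loaded area has grown by z in each plan dimension:
Δσ = qBL/((B+z)(L+z)) = 141×5.3×9.1/((5.3+4.5)(9.1+4.5)) = 51.024 kPa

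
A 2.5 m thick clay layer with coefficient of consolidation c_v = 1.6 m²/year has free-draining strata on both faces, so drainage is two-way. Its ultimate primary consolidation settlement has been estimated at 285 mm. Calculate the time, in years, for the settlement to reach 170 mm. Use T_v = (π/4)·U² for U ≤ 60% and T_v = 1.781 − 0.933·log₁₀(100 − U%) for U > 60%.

Drainage path length: H_d = H/2 = 1.25 m (double drainage).
U = S(t)/S_ult = 170/285 = 0.5965.
U ≤ 60%: T_v = (π/4)·U² = (π/4)×0.59649² = 0.27945.
t = T_v·H_d²/c_v = 0.27945×1.25²/1.6 = 0.2729 years.

t ≈ 0.273 years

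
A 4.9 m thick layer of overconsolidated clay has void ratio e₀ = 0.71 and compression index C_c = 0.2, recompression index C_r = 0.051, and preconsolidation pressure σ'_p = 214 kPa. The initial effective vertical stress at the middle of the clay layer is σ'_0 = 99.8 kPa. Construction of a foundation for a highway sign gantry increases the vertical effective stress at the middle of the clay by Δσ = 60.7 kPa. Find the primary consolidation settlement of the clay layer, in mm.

Final effective stress: σ'_f = 99.8 + 60.7 = 160.5 kPa.
σ'_f = 160.5 ≤ σ'_p = 214 kPa, so the clay remains overconsolidated and only the recompression index applies:
S_c = C_r·H/(1+e₀)·log₁₀(σ'_f/σ'_0) = 0.051×4.9/1.71×log₁₀(160.5/99.8)
    = 0.14614 × 0.20634 = 0.03015 m

S_c ≈ 30.2 mm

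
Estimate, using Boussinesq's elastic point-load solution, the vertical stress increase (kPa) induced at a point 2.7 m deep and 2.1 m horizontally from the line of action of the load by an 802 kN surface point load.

Δσ_z ≈ 16.1 kPa

Boussinesq vertical stress below a point load on an elastic half-space:
Δσ_z = 3P/(2πz²) · [1 + (r/z)²]^(−5/2)
r/z = 2.1/2.7 = 0.77778; [1+(r/z)²]^(−5/2) = 0.30645.
Δσ_z = 3×802/(2π×2.7²) × 0.30645 = 52.528 × 0.30645 = 16.1 kPa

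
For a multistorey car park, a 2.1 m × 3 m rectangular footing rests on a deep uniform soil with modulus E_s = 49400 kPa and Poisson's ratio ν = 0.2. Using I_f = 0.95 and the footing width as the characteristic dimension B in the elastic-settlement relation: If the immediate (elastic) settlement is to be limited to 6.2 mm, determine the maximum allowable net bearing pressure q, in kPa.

S_e = q·B·(1−ν²)/E_s · I_f  ⇒  q = S_e·E_s / (B·(1−ν²)·I_f).
q = 0.0062 × 49400 / (2.1 × 0.96 × 0.95) = 159.9 kPa

q ≈ 160 kPa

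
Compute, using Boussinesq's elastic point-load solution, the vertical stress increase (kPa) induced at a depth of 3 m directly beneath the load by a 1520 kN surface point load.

Δσ_z ≈ 80.6 kPa

Boussinesq vertical stress below a point load on an elastic half-space:
Δσ_z = 3P/(2πz²) · [1 + (r/z)²]^(−5/2)
r/z = 0/3 = 0; [1+(r/z)²]^(−5/2) = 1.
Δσ_z = 3×1520/(2π×3²) × 1 = 80.639 × 1 = 80.64 kPa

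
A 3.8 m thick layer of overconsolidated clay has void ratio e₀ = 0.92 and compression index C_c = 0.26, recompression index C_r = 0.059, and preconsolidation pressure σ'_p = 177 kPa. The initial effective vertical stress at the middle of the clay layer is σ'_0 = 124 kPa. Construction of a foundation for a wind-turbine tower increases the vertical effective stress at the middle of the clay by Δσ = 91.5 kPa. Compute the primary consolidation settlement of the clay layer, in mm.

S_c ≈ 62 mm

Final effective stress: σ'_f = 124 + 91.5 = 215.5 kPa.
σ'_f = 215.5 > σ'_p = 177 kPa, so the stress path crosses the preconsolidation pressure — recompression up to σ'_p, then virgin compression beyond:
S_c = H/(1+e₀)·[C_r·log₁₀(σ'_p/σ'_0) + C_c·log₁₀(σ'_f/σ'_p)]
    = 3.8/1.92 × [0.059×log₁₀(177/124) + 0.26×log₁₀(215.5/177)]
    = 1.9792 × [0.0091185 + 0.022223] = 0.06203 m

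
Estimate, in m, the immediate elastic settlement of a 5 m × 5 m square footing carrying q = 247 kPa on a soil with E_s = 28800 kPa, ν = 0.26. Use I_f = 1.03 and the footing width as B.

S_e ≈ 0.0412 m

Immediate (elastic) settlement: S_e = q·B·(1−ν²)/E_s · I_f.
S_e = 247 × 5 × (1 − 0.26²) / 28800 × 1.03
    = 247 × 5 × 0.9324 / 28800 × 1.03
    = 0.04118 m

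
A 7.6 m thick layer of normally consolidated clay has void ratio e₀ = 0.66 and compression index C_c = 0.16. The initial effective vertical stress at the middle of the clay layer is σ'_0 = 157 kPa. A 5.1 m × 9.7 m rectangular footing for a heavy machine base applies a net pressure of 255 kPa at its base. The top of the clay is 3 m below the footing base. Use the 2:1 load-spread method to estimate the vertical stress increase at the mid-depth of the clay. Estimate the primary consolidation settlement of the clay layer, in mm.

S_c ≈ 109 mm

Mid-depth of clay below the footing base: z = 3 + 7.6/2 = 6.8 m.
Stress increase at mid-clay by the 2:1 spreading method:
Δσ = qBL/((B+z)(L+z)) = 255×5.1×9.7/((5.1+6.8)(9.7+6.8)) = 64.247 kPa
Final effective stress: σ'_f = σ'_0 + Δσ = 157 + 64.247 = 221.25 kPa.
Normally consolidated clay, so the full stress increment lies on the virgin compression line:
S_c = C_c·H/(1+e₀)·log₁₀(σ'_f/σ'_0) = 0.16×7.6/(1+0.66)×log₁₀(221.25/157)
    = 0.73253 × 0.14898 = 0.1091 m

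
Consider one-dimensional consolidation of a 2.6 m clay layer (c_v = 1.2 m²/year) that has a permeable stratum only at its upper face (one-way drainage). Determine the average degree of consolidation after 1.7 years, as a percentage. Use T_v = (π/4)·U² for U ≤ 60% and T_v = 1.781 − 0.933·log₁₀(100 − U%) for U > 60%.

U ≈ 61.5 %

Drainage path length: H_d = H = 2.6 m (single drainage).
T_v = c_v·t/H_d² = 1.2×1.7/2.6² = 0.30178.
T_v = 0.30178 corresponds to the U > 60% branch:
U = 1 − 10^((1.781 − T_v)/0.933)/100 = 0.615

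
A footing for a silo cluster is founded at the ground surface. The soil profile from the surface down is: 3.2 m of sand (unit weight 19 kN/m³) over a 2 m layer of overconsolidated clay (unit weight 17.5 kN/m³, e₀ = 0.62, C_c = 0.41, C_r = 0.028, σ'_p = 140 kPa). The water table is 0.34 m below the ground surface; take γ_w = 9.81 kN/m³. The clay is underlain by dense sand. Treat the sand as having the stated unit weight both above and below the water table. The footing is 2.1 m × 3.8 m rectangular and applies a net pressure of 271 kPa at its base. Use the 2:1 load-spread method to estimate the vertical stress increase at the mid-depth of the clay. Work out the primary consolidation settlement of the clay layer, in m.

Mid-depth of clay below the ground surface: z = 3.2 + 2/2 = 4.2 m.
Total vertical stress at mid-clay: σ_v = 19×3.2 + 17.5×1 = 78.3 kPa.
Pore pressure: u = 9.81×(4.2 − 0.34) = 37.867 kPa.
Initial effective stress: σ'_0 = σ_v − u = 78.3 − 37.867 = 40.433 kPa.
Stress increase at mid-clay by the 2:1 spreading method:
Δσ = qBL/((B+z)(L+z)) = 271×2.1×3.8/((2.1+4.2)(3.8+4.2)) = 42.908 kPa
Final effective stress: σ'_f = 40.433 + 42.908 = 83.341 kPa.
σ'_f = 83.341 ≤ σ'_p = 140 kPa, so the clay remains overconsolidated and only the recompression index applies:
S_c = C_r·H/(1+e₀)·log₁₀(σ'_f/σ'_0) = 0.028×2/1.62×log₁₀(83.341/40.433)
    = 0.034569 × 0.31412 = 0.01086 m

S_c ≈ 0.0109 m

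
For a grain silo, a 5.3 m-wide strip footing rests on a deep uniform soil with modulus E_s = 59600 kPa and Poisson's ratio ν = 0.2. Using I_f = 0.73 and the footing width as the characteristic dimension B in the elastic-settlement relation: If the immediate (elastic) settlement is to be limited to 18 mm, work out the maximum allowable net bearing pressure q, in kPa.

q ≈ 289 kPa

S_e = q·B·(1−ν²)/E_s · I_f  ⇒  q = S_e·E_s / (B·(1−ν²)·I_f).
q = 0.018 × 59600 / (5.3 × 0.96 × 0.73) = 288.8 kPa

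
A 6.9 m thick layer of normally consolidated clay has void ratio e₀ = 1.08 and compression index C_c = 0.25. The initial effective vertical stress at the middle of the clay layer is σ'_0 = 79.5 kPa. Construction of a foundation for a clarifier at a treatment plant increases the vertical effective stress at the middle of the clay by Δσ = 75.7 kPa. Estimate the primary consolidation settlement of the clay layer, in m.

Final effective stress: σ'_f = σ'_0 + Δσ = 79.5 + 75.7 = 155.2 kPa.
Normally consolidated clay, so the full stress increment lies on the virgin compression line:
S_c = C_c·H/(1+e₀)·log₁₀(σ'_f/σ'_0) = 0.25×6.9/(1+1.08)×log₁₀(155.2/79.5)
    = 0.82933 × 0.29052 = 0.2409 m

S_c ≈ 0.241 m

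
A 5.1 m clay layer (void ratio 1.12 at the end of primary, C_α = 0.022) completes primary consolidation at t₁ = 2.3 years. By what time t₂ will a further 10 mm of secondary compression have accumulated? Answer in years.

t₂ ≈ 3.55 years

S_s = C_α·H/(1+e_p)·log₁₀(t₂/t₁) ⇒ log₁₀(t₂/t₁) = S_s·(1+e_p)/(C_α·H).
log₁₀(t₂/t₁) = 0.01 × (1+1.12) / (0.022×5.1) = 0.1889
t₂ = t₁ × 10^0.1889 = 2.3 × 1.545 = 3.554 years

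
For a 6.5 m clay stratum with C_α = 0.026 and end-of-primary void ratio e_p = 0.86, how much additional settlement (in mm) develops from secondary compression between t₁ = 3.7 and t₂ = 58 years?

Secondary compression: S_s = C_α·H/(1+e_p)·log₁₀(t₂/t₁)
S_s = 0.026×6.5/(1+0.86)×log₁₀(58/3.7)
    = 0.09086 × 1.195 = 0.1086 m

S_s ≈ 109 mm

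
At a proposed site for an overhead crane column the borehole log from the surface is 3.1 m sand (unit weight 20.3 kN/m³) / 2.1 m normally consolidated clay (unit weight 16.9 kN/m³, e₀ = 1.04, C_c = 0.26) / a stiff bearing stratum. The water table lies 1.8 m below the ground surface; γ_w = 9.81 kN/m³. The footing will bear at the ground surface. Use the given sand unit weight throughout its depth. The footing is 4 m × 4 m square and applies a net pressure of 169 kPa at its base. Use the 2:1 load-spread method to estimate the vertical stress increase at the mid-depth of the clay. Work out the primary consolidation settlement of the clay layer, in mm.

S_c ≈ 62.1 mm

Mid-depth of clay below the ground surface: z = 3.1 + 2.1/2 = 4.15 m.
Total vertical stress at mid-clay: σ_v = 20.3×3.1 + 16.9×1.05 = 80.675 kPa.
Pore pressure: u = 9.81×(4.15 − 1.8) = 23.054 kPa.
Initial effective stress: σ'_0 = σ_v − u = 80.675 − 23.054 = 57.621 kPa.
Stress increase at mid-clay by the 2:1 spreading method:
Δσ = qBL/((B+z)(L+z)) = 169×4×4/((4+4.15)(4+4.15)) = 40.709 kPa
Final effective stress: σ'_f = σ'_0 + Δσ = 57.621 + 40.709 = 98.33 kPa.
Normally consolidated clay, so the full stress increment lies on the virgin compression line:
S_c = C_c·H/(1+e₀)·log₁₀(σ'_f/σ'_0) = 0.26×2.1/(1+1.04)×log₁₀(98.33/57.621)
    = 0.26765 × 0.23211 = 0.06212 m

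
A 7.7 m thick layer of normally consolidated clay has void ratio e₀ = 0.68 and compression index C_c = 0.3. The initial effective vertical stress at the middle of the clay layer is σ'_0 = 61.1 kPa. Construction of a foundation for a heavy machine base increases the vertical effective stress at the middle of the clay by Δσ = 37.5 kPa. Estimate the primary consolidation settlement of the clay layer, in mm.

Final effective stress: σ'_f = σ'_0 + Δσ = 61.1 + 37.5 = 98.6 kPa.
Normally consolidated clay, so the full stress increment lies on the virgin compression line:
S_c = C_c·H/(1+e₀)·log₁₀(σ'_f/σ'_0) = 0.3×7.7/(1+0.68)×log₁₀(98.6/61.1)
    = 1.375 × 0.20784 = 0.2858 m

S_c ≈ 286 mm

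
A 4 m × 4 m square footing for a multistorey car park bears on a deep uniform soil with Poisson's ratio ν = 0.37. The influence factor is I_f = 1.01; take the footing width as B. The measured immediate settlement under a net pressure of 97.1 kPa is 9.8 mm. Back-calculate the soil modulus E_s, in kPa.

E_s ≈ 34500 kPa

S_e = q·B·(1−ν²)/E_s · I_f  ⇒  E_s = q·B·(1−ν²)·I_f / S_e.
E_s = 97.1 × 4 × 0.8631 × 1.01 / 0.0098 = 34550 kPa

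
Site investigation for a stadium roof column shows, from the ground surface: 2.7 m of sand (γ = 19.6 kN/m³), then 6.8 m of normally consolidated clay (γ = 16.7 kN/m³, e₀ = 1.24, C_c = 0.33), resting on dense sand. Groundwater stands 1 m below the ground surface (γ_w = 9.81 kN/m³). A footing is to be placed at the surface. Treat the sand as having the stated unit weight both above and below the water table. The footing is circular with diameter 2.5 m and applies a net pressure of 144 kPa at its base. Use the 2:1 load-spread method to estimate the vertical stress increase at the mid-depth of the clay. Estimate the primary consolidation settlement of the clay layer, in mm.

Mid-depth of clay below the ground surface: z = 2.7 + 6.8/2 = 6.1 m.
Total vertical stress at mid-clay: σ_v = 19.6×2.7 + 16.7×3.4 = 109.7 kPa.
Pore pressure: u = 9.81×(6.1 − 1) = 50.031 kPa.
Initial effective stress: σ'_0 = σ_v − u = 109.7 − 50.031 = 59.669 kPa.
Stress increase at mid-clay by the 2:1 spreading method:
Δσ ≈ qD²/(D+z)² = 144×2.5²/(2.5+6.1)² = 12.169 kPa
Final effective stress: σ'_f = σ'_0 + Δσ = 59.669 + 12.169 = 71.838 kPa.
Normally consolidated clay, so the full stress increment lies on the virgin compression line:
S_c = C_c·H/(1+e₀)·log₁₀(σ'_f/σ'_0) = 0.33×6.8/(1+1.24)×log₁₀(71.838/59.669)
    = 1.0018 × 0.080605 = 0.08075 m

S_c ≈ 80.8 mm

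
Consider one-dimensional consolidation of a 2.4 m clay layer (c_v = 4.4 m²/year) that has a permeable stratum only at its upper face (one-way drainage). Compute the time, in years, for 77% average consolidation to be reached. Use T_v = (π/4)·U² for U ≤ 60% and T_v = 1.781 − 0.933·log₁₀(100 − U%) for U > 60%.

t ≈ 0.668 years

Drainage path length: H_d = H = 2.4 m (single drainage).
U > 60%: T_v = 1.781 − 0.933·log₁₀(100 − 77) = 0.51051.
t = T_v·H_d²/c_v = 0.51051×2.4²/4.4 = 0.6683 years.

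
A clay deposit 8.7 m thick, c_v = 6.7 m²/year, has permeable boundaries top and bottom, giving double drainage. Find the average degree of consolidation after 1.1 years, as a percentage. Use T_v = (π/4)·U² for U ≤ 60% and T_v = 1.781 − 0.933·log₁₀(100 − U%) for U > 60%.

U ≈ 69 %

Drainage path length: H_d = H/2 = 4.35 m (double drainage).
T_v = c_v·t/H_d² = 6.7×1.1/4.35² = 0.38948.
T_v = 0.38948 corresponds to the U > 60% branch:
U = 1 − 10^((1.781 − T_v)/0.933)/100 = 0.6899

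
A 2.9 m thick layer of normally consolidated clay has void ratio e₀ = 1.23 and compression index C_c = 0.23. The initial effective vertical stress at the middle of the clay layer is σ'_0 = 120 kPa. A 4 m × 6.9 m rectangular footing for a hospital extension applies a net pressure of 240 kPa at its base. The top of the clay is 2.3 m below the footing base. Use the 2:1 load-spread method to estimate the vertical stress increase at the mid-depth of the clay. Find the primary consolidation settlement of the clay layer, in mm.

Mid-depth of clay below the footing base: z = 2.3 + 2.9/2 = 3.75 m.
Stress increase at mid-clay by the 2:1 spreading method:
Δσ = qBL/((B+z)(L+z)) = 240×4×6.9/((4+3.75)(6.9+3.75)) = 80.254 kPa
Final effective stress: σ'_f = σ'_0 + Δσ = 120 + 80.254 = 200.25 kPa.
Normally consolidated clay, so the full stress increment lies on the virgin compression line:
S_c = C_c·H/(1+e₀)·log₁₀(σ'_f/σ'_0) = 0.23×2.9/(1+1.23)×log₁₀(200.25/120)
    = 0.2991 × 0.22239 = 0.06652 m

S_c ≈ 66.5 mm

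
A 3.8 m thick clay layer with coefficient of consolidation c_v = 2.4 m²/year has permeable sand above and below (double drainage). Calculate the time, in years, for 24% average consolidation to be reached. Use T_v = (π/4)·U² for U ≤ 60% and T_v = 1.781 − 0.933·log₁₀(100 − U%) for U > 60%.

Drainage path length: H_d = H/2 = 1.9 m (double drainage).
U ≤ 60%: T_v = (π/4)·U² = (π/4)×0.24² = 0.045239.
t = T_v·H_d²/c_v = 0.045239×1.9²/2.4 = 0.06805 years.

t ≈ 0.068 years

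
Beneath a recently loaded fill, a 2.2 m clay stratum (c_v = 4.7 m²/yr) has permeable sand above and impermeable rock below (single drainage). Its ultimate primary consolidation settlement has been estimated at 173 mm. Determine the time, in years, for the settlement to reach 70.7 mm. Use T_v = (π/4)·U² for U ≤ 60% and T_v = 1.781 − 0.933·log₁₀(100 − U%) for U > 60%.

Drainage path length: H_d = H = 2.2 m (single drainage).
U = S(t)/S_ult = 70.7/173 = 0.4087.
U ≤ 60%: T_v = (π/4)·U² = (π/4)×0.40867² = 0.13117.
t = T_v·H_d²/c_v = 0.13117×2.2²/4.7 = 0.1351 years.

t ≈ 0.135 years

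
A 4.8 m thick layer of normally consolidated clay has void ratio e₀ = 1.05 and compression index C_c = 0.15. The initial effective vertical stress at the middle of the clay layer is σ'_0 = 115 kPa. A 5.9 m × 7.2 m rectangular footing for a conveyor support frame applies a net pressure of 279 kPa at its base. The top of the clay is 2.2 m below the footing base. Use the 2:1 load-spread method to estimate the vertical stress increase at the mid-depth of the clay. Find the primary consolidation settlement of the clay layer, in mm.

Mid-depth of clay below the footing base: z = 2.2 + 4.8/2 = 4.6 m.
Stress increase at mid-clay by the 2:1 spreading method:
Δσ = qBL/((B+z)(L+z)) = 279×5.9×7.2/((5.9+4.6)(7.2+4.6)) = 95.657 kPa
Final effective stress: σ'_f = σ'_0 + Δσ = 115 + 95.657 = 210.66 kPa.
Normally consolidated clay, so the full stress increment lies on the virgin compression line:
S_c = C_c·H/(1+e₀)·log₁₀(σ'_f/σ'_0) = 0.15×4.8/(1+1.05)×log₁₀(210.66/115)
    = 0.35122 × 0.26288 = 0.09233 m

S_c ≈ 92.3 mm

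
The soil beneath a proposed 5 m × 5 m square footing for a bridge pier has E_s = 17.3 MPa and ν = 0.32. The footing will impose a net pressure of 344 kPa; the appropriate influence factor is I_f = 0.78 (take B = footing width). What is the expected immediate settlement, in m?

Immediate (elastic) settlement: S_e = q·B·(1−ν²)/E_s · I_f.
E_s = 17.3 MPa = 17300 kPa.
S_e = 344 × 5 × (1 − 0.32²) / 17300 × 0.78
    = 344 × 5 × 0.8976 / 17300 × 0.78
    = 0.06961 m

S_e ≈ 0.0696 m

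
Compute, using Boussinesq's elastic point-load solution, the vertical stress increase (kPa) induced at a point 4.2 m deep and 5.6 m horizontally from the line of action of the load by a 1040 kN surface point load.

Boussinesq vertical stress below a point load on an elastic half-space:
Δσ_z = 3P/(2πz²) · [1 + (r/z)²]^(−5/2)
r/z = 5.6/4.2 = 1.3333; [1+(r/z)²]^(−5/2) = 0.07776.
Δσ_z = 3×1040/(2π×4.2²) × 0.07776 = 28.15 × 0.07776 = 2.189 kPa

Δσ_z ≈ 2.19 kPa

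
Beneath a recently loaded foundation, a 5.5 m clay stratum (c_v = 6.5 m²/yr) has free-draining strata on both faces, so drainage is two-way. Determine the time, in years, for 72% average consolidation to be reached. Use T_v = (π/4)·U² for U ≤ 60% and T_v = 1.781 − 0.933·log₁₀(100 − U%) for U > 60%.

t ≈ 0.501 years

Drainage path length: H_d = H/2 = 2.75 m (double drainage).
U > 60%: T_v = 1.781 − 0.933·log₁₀(100 − 72) = 0.4308.
t = T_v·H_d²/c_v = 0.4308×2.75²/6.5 = 0.5012 years.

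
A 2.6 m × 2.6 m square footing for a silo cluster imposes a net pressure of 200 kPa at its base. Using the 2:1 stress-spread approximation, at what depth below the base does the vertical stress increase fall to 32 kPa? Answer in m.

z ≈ 3.9 m

2:1 spreading — at depth z the loaded area has grown by z in each plan dimension:
qB²/(B+z)² = Δσ_z ⇒ z = B(√(q/Δσ_z) − 1) = 2.6×(√(200/32) − 1) = 3.9 m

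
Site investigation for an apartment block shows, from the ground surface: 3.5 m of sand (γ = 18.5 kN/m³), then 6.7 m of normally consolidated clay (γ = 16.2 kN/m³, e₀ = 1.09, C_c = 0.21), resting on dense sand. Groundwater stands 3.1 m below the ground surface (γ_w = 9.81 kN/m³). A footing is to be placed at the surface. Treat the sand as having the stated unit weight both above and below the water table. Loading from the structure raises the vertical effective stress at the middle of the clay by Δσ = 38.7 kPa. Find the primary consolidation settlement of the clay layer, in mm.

Mid-depth of clay below the ground surface: z = 3.5 + 6.7/2 = 6.85 m.
Total vertical stress at mid-clay: σ_v = 18.5×3.5 + 16.2×3.35 = 119.02 kPa.
Pore pressure: u = 9.81×(6.85 − 3.1) = 36.788 kPa.
Initial effective stress: σ'_0 = σ_v − u = 119.02 − 36.788 = 82.232 kPa.
Final effective stress: σ'_f = σ'_0 + Δσ = 82.232 + 38.7 = 120.93 kPa.
Normally consolidated clay, so the full stress increment lies on the virgin compression line:
S_c = C_c·H/(1+e₀)·log₁₀(σ'_f/σ'_0) = 0.21×6.7/(1+1.09)×log₁₀(120.93/82.232)
    = 0.67321 × 0.16749 = 0.1128 m

S_c ≈ 113 mm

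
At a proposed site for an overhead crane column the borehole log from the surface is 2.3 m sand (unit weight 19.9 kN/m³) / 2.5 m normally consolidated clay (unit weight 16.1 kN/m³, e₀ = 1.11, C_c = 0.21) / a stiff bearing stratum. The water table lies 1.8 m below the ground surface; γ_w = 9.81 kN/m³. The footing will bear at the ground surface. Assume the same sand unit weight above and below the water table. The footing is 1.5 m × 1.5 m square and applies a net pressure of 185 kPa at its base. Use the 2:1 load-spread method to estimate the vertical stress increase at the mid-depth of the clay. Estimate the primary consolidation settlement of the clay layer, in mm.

S_c ≈ 31.2 mm

Mid-depth of clay below the ground surface: z = 2.3 + 2.5/2 = 3.55 m.
Total vertical stress at mid-clay: σ_v = 19.9×2.3 + 16.1×1.25 = 65.895 kPa.
Pore pressure: u = 9.81×(3.55 − 1.8) = 17.168 kPa.
Initial effective stress: σ'_0 = σ_v − u = 65.895 − 17.168 = 48.727 kPa.
Stress increase at mid-clay by the 2:1 spreading method:
Δσ = qBL/((B+z)(L+z)) = 185×1.5×1.5/((1.5+3.55)(1.5+3.55)) = 16.322 kPa
Final effective stress: σ'_f = σ'_0 + Δσ = 48.727 + 16.322 = 65.049 kPa.
Normally consolidated clay, so the full stress increment lies on the virgin compression line:
S_c = C_c·H/(1+e₀)·log₁₀(σ'_f/σ'_0) = 0.21×2.5/(1+1.11)×log₁₀(65.049/48.727)
    = 0.24882 × 0.12547 = 0.03122 m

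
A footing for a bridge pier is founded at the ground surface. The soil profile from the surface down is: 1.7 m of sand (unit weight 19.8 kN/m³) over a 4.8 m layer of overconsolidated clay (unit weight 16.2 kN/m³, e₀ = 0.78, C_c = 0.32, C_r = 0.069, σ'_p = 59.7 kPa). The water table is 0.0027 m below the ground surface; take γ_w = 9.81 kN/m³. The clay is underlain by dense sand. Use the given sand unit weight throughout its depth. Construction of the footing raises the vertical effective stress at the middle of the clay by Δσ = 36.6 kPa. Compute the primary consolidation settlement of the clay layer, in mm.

S_c ≈ 103 mm

Mid-depth of clay below the ground surface: z = 1.7 + 4.8/2 = 4.1 m.
Total vertical stress at mid-clay: σ_v = 19.8×1.7 + 16.2×2.4 = 72.54 kPa.
Pore pressure: u = 9.81×(4.1 − 0.0027) = 40.192 kPa.
Initial effective stress: σ'_0 = σ_v − u = 72.54 − 40.192 = 32.348 kPa.
Final effective stress: σ'_f = 32.348 + 36.6 = 68.948 kPa.
σ'_f = 68.948 > σ'_p = 59.7 kPa, so the stress path crosses the preconsolidation pressure — recompression up to σ'_p, then virgin compression beyond:
S_c = H/(1+e₀)·[C_r·log₁₀(σ'_p/σ'_0) + C_c·log₁₀(σ'_f/σ'_p)]
    = 4.8/1.78 × [0.069×log₁₀(59.7/32.348) + 0.32×log₁₀(68.948/59.7)]
    = 2.6966 × [0.018363 + 0.020015] = 0.1035 m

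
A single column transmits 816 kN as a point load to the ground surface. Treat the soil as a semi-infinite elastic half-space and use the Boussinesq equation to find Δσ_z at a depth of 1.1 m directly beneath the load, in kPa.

Boussinesq vertical stress below a point load on an elastic half-space:
Δσ_z = 3P/(2πz²) · [1 + (r/z)²]^(−5/2)
r/z = 0/1.1 = 0; [1+(r/z)²]^(−5/2) = 1.
Δσ_z = 3×816/(2π×1.1²) × 1 = 321.99 × 1 = 322 kPa

Δσ_z ≈ 322 kPa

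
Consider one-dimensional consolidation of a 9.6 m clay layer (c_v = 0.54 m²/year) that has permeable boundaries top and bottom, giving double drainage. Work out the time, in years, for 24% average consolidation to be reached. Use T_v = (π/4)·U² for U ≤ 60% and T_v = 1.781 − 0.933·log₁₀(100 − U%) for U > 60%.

Drainage path length: H_d = H/2 = 4.8 m (double drainage).
U ≤ 60%: T_v = (π/4)·U² = (π/4)×0.24² = 0.045239.
t = T_v·H_d²/c_v = 0.045239×4.8²/0.54 = 1.93 years.

t ≈ 1.93 years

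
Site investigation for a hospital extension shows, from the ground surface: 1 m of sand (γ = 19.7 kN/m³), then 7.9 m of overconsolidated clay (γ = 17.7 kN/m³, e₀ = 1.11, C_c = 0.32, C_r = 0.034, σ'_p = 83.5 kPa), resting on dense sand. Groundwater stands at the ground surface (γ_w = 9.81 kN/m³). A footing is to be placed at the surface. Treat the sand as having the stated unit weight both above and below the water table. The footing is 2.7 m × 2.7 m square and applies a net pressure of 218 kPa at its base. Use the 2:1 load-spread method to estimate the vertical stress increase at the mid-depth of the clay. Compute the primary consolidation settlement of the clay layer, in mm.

Mid-depth of clay below the ground surface: z = 1 + 7.9/2 = 4.95 m.
Total vertical stress at mid-clay: σ_v = 19.7×1 + 17.7×3.95 = 89.615 kPa.
Pore pressure: u = 9.81×(4.95 − 0) = 48.56 kPa.
Initial effective stress: σ'_0 = σ_v − u = 89.615 − 48.56 = 41.055 kPa.
Stress increase at mid-clay by the 2:1 spreading method:
Δσ = qBL/((B+z)(L+z)) = 218×2.7×2.7/((2.7+4.95)(2.7+4.95)) = 27.156 kPa
Final effective stress: σ'_f = 41.055 + 27.156 = 68.211 kPa.
σ'_f = 68.211 ≤ σ'_p = 83.5 kPa, so the clay remains overconsolidated and only the recompression index applies:
S_c = C_r·H/(1+e₀)·log₁₀(σ'_f/σ'_0) = 0.034×7.9/2.11×log₁₀(68.211/41.055)
    = 0.1273 × 0.22049 = 0.02807 m

S_c ≈ 28.1 mm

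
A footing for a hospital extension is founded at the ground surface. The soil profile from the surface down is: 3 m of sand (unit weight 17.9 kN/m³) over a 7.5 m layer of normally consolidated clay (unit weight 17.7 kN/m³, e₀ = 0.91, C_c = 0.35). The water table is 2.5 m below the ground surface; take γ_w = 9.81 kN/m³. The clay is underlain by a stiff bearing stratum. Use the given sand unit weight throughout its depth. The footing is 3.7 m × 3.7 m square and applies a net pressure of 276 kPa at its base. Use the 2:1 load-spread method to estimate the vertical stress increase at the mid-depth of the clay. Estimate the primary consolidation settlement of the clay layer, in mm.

Mid-depth of clay below the ground surface: z = 3 + 7.5/2 = 6.75 m.
Total vertical stress at mid-clay: σ_v = 17.9×3 + 17.7×3.75 = 120.07 kPa.
Pore pressure: u = 9.81×(6.75 − 2.5) = 41.693 kPa.
Initial effective stress: σ'_0 = σ_v − u = 120.07 − 41.693 = 78.377 kPa.
Stress increase at mid-clay by the 2:1 spreading method:
Δσ = qBL/((B+z)(L+z)) = 276×3.7×3.7/((3.7+6.75)(3.7+6.75)) = 34.6 kPa
Final effective stress: σ'_f = σ'_0 + Δσ = 78.377 + 34.6 = 112.98 kPa.
Normally consolidated clay, so the full stress increment lies on the virgin compression line:
S_c = C_c·H/(1+e₀)·log₁₀(σ'_f/σ'_0) = 0.35×7.5/(1+0.91)×log₁₀(112.98/78.377)
    = 1.3743 × 0.15881 = 0.2183 m

S_c ≈ 218 mm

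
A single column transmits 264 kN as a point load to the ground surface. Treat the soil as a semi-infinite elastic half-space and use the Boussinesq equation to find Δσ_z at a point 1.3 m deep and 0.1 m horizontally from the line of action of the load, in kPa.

Boussinesq vertical stress below a point load on an elastic half-space:
Δσ_z = 3P/(2πz²) · [1 + (r/z)²]^(−5/2)
r/z = 0.1/1.3 = 0.076923; [1+(r/z)²]^(−5/2) = 0.98536.
Δσ_z = 3×264/(2π×1.3²) × 0.98536 = 74.586 × 0.98536 = 73.49 kPa

Δσ_z ≈ 73.5 kPa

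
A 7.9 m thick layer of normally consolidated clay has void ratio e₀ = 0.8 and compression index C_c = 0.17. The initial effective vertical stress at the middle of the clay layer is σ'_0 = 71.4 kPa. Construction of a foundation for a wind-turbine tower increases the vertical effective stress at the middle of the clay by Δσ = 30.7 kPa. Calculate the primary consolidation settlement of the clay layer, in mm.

Final effective stress: σ'_f = σ'_0 + Δσ = 71.4 + 30.7 = 102.1 kPa.
Normally consolidated clay, so the full stress increment lies on the virgin compression line:
S_c = C_c·H/(1+e₀)·log₁₀(σ'_f/σ'_0) = 0.17×7.9/(1+0.8)×log₁₀(102.1/71.4)
    = 0.74611 × 0.15533 = 0.1159 m

S_c ≈ 116 mm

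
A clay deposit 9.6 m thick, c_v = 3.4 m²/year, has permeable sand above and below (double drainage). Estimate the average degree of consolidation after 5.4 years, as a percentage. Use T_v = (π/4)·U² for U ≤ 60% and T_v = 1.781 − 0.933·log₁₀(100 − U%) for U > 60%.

Drainage path length: H_d = H/2 = 4.8 m (double drainage).
T_v = c_v·t/H_d² = 3.4×5.4/4.8² = 0.79688.
T_v = 0.79688 corresponds to the U > 60% branch:
U = 1 − 10^((1.781 − T_v)/0.933)/100 = 0.8866

U ≈ 88.7 %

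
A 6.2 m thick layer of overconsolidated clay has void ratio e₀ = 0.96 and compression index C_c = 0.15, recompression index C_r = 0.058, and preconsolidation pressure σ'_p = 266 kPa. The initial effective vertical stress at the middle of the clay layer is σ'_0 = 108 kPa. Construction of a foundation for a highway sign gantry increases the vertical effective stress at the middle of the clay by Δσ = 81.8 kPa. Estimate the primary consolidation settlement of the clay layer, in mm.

S_c ≈ 44.9 mm

Final effective stress: σ'_f = 108 + 81.8 = 189.8 kPa.
σ'_f = 189.8 ≤ σ'_p = 266 kPa, so the clay remains overconsolidated and only the recompression index applies:
S_c = C_r·H/(1+e₀)·log₁₀(σ'_f/σ'_0) = 0.058×6.2/1.96×log₁₀(189.8/108)
    = 0.18347 × 0.24487 = 0.04493 m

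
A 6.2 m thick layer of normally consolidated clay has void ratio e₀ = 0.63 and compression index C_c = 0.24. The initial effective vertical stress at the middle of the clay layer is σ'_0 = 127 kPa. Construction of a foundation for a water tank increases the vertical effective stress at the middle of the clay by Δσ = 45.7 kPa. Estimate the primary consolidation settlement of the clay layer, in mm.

S_c ≈ 122 mm

Final effective stress: σ'_f = σ'_0 + Δσ = 127 + 45.7 = 172.7 kPa.
Normally consolidated clay, so the full stress increment lies on the virgin compression line:
S_c = C_c·H/(1+e₀)·log₁₀(σ'_f/σ'_0) = 0.24×6.2/(1+0.63)×log₁₀(172.7/127)
    = 0.91288 × 0.13349 = 0.1219 m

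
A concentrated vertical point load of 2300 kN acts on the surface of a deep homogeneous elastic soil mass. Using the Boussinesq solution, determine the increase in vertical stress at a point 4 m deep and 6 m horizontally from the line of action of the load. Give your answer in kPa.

Boussinesq vertical stress below a point load on an elastic half-space:
Δσ_z = 3P/(2πz²) · [1 + (r/z)²]^(−5/2)
r/z = 6/4 = 1.5; [1+(r/z)²]^(−5/2) = 0.052516.
Δσ_z = 3×2300/(2π×4²) × 0.052516 = 68.636 × 0.052516 = 3.604 kPa

Δσ_z ≈ 3.6 kPa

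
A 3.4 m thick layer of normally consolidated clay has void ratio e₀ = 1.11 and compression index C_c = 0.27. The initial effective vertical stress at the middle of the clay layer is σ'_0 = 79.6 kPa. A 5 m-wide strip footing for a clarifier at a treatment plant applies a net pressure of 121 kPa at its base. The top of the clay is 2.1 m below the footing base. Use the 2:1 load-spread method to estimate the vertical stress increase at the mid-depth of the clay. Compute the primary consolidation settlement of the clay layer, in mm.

Mid-depth of clay below the footing base: z = 2.1 + 3.4/2 = 3.8 m.
Stress increase at mid-clay by the 2:1 spreading method:
Δσ = qB/(B+z) = 121×5/(5+3.8) = 68.75 kPa
Final effective stress: σ'_f = σ'_0 + Δσ = 79.6 + 68.75 = 148.35 kPa.
Normally consolidated clay, so the full stress increment lies on the virgin compression line:
S_c = C_c·H/(1+e₀)·log₁₀(σ'_f/σ'_0) = 0.27×3.4/(1+1.11)×log₁₀(148.35/79.6)
    = 0.43507 × 0.27037 = 0.1176 m

S_c ≈ 118 mm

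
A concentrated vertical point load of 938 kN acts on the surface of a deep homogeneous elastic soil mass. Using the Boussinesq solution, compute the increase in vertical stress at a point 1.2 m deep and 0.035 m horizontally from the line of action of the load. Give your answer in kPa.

Boussinesq vertical stress below a point load on an elastic half-space:
Δσ_z = 3P/(2πz²) · [1 + (r/z)²]^(−5/2)
r/z = 0.035/1.2 = 0.029167; [1+(r/z)²]^(−5/2) = 0.99788.
Δσ_z = 3×938/(2π×1.2²) × 0.99788 = 311.02 × 0.99788 = 310.4 kPa

Δσ_z ≈ 310 kPa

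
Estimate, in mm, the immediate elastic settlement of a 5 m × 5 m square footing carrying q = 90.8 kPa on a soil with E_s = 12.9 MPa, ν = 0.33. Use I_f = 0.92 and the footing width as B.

S_e ≈ 28.9 mm

Immediate (elastic) settlement: S_e = q·B·(1−ν²)/E_s · I_f.
E_s = 12.9 MPa = 12900 kPa.
S_e = 90.8 × 5 × (1 − 0.33²) / 12900 × 0.92
    = 90.8 × 5 × 0.8911 / 12900 × 0.92
    = 0.02885 m = 28.85 mm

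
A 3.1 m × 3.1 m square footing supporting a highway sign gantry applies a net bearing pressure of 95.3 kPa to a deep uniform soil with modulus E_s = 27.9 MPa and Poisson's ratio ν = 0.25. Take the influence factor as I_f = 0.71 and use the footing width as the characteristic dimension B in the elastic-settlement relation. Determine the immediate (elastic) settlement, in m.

S_e ≈ 0.00705 m

Immediate (elastic) settlement: S_e = q·B·(1−ν²)/E_s · I_f.
E_s = 27.9 MPa = 27900 kPa.
S_e = 95.3 × 3.1 × (1 − 0.25²) / 27900 × 0.71
    = 95.3 × 3.1 × 0.9375 / 27900 × 0.71
    = 0.007048 m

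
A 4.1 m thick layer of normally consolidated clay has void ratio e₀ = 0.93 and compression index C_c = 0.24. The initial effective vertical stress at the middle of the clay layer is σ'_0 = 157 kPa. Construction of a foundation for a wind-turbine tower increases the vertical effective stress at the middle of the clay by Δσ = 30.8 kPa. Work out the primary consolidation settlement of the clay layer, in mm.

S_c ≈ 39.7 mm

Final effective stress: σ'_f = σ'_0 + Δσ = 157 + 30.8 = 187.8 kPa.
Normally consolidated clay, so the full stress increment lies on the virgin compression line:
S_c = C_c·H/(1+e₀)·log₁₀(σ'_f/σ'_0) = 0.24×4.1/(1+0.93)×log₁₀(187.8/157)
    = 0.50984 × 0.077796 = 0.03966 m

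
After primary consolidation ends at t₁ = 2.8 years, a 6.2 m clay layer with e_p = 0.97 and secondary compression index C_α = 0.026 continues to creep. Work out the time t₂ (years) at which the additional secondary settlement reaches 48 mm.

t₂ ≈ 10.8 years

S_s = C_α·H/(1+e_p)·log₁₀(t₂/t₁) ⇒ log₁₀(t₂/t₁) = S_s·(1+e_p)/(C_α·H).
log₁₀(t₂/t₁) = 0.048 × (1+0.97) / (0.026×6.2) = 0.5866
t₂ = t₁ × 10^0.5866 = 2.8 × 3.86 = 10.81 years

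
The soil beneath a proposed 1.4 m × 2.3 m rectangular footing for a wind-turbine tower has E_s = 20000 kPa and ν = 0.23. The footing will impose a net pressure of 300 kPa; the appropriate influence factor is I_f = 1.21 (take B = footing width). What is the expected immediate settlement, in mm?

S_e ≈ 24.1 mm

Immediate (elastic) settlement: S_e = q·B·(1−ν²)/E_s · I_f.
S_e = 300 × 1.4 × (1 − 0.23²) / 20000 × 1.21
    = 300 × 1.4 × 0.9471 / 20000 × 1.21
    = 0.02407 m = 24.07 mm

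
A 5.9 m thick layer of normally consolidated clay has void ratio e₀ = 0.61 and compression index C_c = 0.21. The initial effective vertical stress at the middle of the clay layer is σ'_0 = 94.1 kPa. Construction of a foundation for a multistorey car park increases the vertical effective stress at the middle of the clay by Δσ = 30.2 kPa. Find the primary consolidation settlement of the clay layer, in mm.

Final effective stress: σ'_f = σ'_0 + Δσ = 94.1 + 30.2 = 124.3 kPa.
Normally consolidated clay, so the full stress increment lies on the virgin compression line:
S_c = C_c·H/(1+e₀)·log₁₀(σ'_f/σ'_0) = 0.21×5.9/(1+0.61)×log₁₀(124.3/94.1)
    = 0.76957 × 0.12088 = 0.09303 m

S_c ≈ 93 mm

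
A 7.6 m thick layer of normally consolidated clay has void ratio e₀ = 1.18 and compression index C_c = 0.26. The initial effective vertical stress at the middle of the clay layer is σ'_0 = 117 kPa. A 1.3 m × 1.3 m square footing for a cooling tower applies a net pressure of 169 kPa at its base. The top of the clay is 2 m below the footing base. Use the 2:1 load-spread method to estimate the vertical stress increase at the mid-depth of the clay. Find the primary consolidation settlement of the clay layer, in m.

Mid-depth of clay below the footing base: z = 2 + 7.6/2 = 5.8 m.
Stress increase at mid-clay by the 2:1 spreading method:
Δσ = qBL/((B+z)(L+z)) = 169×1.3×1.3/((1.3+5.8)(1.3+5.8)) = 5.6657 kPa
Final effective stress: σ'_f = σ'_0 + Δσ = 117 + 5.6657 = 122.67 kPa.
Normally consolidated clay, so the full stress increment lies on the virgin compression line:
S_c = C_c·H/(1+e₀)·log₁₀(σ'_f/σ'_0) = 0.26×7.6/(1+1.18)×log₁₀(122.67/117)
    = 0.90642 × 0.020553 = 0.01863 m

S_c ≈ 0.0186 m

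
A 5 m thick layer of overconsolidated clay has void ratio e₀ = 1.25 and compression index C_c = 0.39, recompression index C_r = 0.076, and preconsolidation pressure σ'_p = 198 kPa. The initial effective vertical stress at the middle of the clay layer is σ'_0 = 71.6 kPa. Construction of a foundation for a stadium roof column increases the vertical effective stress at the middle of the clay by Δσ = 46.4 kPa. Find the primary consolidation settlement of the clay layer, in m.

S_c ≈ 0.0366 m

Final effective stress: σ'_f = 71.6 + 46.4 = 118 kPa.
σ'_f = 118 ≤ σ'_p = 198 kPa, so the clay remains overconsolidated and only the recompression index applies:
S_c = C_r·H/(1+e₀)·log₁₀(σ'_f/σ'_0) = 0.076×5/2.25×log₁₀(118/71.6)
    = 0.16889 × 0.21697 = 0.03664 m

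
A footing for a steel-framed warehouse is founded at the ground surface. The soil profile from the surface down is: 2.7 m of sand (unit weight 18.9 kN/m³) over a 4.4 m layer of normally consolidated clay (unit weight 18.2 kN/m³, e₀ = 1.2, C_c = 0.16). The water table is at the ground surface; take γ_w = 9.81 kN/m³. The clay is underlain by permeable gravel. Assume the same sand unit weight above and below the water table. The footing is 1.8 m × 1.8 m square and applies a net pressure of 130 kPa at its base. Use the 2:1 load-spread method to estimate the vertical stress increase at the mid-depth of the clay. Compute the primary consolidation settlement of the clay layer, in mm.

Mid-depth of clay below the ground surface: z = 2.7 + 4.4/2 = 4.9 m.
Total vertical stress at mid-clay: σ_v = 18.9×2.7 + 18.2×2.2 = 91.07 kPa.
Pore pressure: u = 9.81×(4.9 − 0) = 48.069 kPa.
Initial effective stress: σ'_0 = σ_v − u = 91.07 − 48.069 = 43.001 kPa.
Stress increase at mid-clay by the 2:1 spreading method:
Δσ = qBL/((B+z)(L+z)) = 130×1.8×1.8/((1.8+4.9)(1.8+4.9)) = 9.3829 kPa
Final effective stress: σ'_f = σ'_0 + Δσ = 43.001 + 9.3829 = 52.384 kPa.
Normally consolidated clay, so the full stress increment lies on the virgin compression line:
S_c = C_c·H/(1+e₀)·log₁₀(σ'_f/σ'_0) = 0.16×4.4/(1+1.2)×log₁₀(52.384/43.001)
    = 0.32 × 0.08572 = 0.02743 m

S_c ≈ 27.4 mm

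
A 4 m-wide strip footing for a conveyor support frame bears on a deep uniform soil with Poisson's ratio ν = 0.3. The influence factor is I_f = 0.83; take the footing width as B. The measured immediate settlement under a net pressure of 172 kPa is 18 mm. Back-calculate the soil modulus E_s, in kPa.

E_s ≈ 28900 kPa

S_e = q·B·(1−ν²)/E_s · I_f  ⇒  E_s = q·B·(1−ν²)·I_f / S_e.
E_s = 172 × 4 × 0.91 × 0.83 / 0.018 = 28870 kPa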